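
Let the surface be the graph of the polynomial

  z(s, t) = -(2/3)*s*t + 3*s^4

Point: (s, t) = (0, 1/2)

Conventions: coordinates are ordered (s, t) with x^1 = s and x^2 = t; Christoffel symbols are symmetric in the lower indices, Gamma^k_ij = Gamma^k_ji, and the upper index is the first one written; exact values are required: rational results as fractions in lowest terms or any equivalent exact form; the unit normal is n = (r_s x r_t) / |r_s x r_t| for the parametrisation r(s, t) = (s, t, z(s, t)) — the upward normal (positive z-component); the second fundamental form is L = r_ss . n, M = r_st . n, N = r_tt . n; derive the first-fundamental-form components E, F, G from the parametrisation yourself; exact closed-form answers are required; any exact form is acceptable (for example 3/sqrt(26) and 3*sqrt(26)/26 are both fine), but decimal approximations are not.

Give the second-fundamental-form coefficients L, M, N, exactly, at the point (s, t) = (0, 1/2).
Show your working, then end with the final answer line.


z_s = -1/3, z_t = 0, z_ss = 0, z_st = -2/3, z_tt = 0
E = 10/9, F = 0, G = 1; answer radicand W^2 = 10/9
unnormalised second-form numerators: l = 0, m = -2/3, n = 0; L = l/sqrt(10/9), and similarly M = m/sqrt(W^2), N = n/sqrt(W^2)

Answer: L = 0, M = -sqrt(10)/5, N = 0


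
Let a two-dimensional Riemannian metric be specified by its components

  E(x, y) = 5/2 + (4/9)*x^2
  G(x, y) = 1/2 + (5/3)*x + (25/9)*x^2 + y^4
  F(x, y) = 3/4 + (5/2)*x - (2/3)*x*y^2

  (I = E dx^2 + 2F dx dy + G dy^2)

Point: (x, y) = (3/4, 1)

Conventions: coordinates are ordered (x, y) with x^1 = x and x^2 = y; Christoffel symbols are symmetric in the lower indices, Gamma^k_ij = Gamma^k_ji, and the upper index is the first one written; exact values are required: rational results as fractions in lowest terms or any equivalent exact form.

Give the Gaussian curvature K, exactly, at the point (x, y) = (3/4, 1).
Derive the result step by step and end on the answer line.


E = 11/4, F = 17/8, G = 69/16, EG - F^2 = 235/32 at the point
E_x = 2/3, E_y = 0, F_x = 11/6, F_y = -1, G_x = 35/6, G_y = 4
E_yy = 0, F_xy = -4/3, G_xx = 50/9
Brioschi: K = (det M1 - det M2) / (EG - F^2)^2 with the standard first/second-derivative matrices M1, M2.
M1 = [[-E_yy/2 + F_xy - G_xx/2, E_x/2, F_x - E_y/2], [F_y - G_x/2, E, F], [G_y/2, F, G]] = [[-37/9, 1/3, 11/6], [-47/12, 11/4, 17/8], [2, 17/8, 69/16]]; det M1 = -3491/72
M2 = [[0, E_y/2, G_x/2], [E_y/2, E, F], [G_x/2, F, G]] = [[0, 0, 35/12], [0, 11/4, 17/8], [35/12, 17/8, 69/16]]; det M2 = -13475/576
det M1 - det M2 = -14453/576; K = -14453/576 / (235/32)^2 = -231248/497025

Answer: K = -231248/497025


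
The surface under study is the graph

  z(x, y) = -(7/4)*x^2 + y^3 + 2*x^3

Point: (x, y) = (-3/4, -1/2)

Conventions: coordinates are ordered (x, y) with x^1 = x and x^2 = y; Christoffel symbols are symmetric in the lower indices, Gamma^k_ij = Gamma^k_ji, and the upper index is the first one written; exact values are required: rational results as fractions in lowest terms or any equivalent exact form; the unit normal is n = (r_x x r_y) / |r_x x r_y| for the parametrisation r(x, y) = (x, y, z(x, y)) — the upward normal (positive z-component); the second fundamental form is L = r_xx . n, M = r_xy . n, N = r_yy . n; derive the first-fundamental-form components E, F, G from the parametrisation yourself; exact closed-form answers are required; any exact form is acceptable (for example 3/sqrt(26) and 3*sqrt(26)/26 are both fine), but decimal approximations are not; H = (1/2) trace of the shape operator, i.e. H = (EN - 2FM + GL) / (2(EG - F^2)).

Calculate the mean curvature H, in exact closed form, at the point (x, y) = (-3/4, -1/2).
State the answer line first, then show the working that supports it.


Answer: H = -4177*sqrt(601)/361201

z_x = 6, z_y = 3/4, z_xx = -25/2, z_xy = 0, z_yy = -3
E = 37, F = 9/2, G = 25/16; answer radicand W^2 = 601/16
unnormalised second-form numerators: l = -25/2, m = 0, n = -3; L = l/sqrt(601/16), and similarly M = m/sqrt(W^2), N = n/sqrt(W^2)
H = (E*n - 2*F*m + G*l) / (2*(EG - F^2)*sqrt(W^2)); E*n - 2*F*m + G*l = -4177/32, EG - F^2 = 601/16, so H = (-4177/2404)/sqrt(601/16)


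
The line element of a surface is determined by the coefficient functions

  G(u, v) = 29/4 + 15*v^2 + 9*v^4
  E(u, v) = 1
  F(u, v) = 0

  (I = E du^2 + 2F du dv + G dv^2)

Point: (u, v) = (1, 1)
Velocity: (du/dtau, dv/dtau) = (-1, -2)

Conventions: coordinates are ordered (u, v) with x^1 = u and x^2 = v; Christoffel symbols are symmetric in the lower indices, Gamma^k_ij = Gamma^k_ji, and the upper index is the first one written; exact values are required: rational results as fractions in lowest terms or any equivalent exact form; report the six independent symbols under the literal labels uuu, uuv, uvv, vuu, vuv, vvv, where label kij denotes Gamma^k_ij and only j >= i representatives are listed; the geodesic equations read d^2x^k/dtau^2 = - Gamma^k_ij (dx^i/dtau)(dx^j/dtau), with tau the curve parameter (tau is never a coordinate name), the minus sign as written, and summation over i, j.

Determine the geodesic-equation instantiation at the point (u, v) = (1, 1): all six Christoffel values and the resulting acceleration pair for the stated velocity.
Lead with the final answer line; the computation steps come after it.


Answer: Gamma_uuu = 0, Gamma_uuv = 0, Gamma_uvv = 0, Gamma_vuu = 0, Gamma_vuv = 0, Gamma_vvv = 132/125; accelerations (d^2u/dtau^2, d^2v/dtau^2) = (0, -528/125)

E = 1, F = 0, G = 125/4 at the point
E_u = 0, E_v = 0, F_u = 0, F_v = 0, G_u = 0, G_v = 66
EG - F^2 = 125/4;  g^inv = (4/125) * [[125/4, 0], [0, 1]]
first-kind symbols [ij,l] = (1/2)(d_i g_jl + d_j g_il - d_l g_ij): [uu,u] = E_u/2 = 0, [uu,v] = F_u - E_v/2 = 0, [uv,u] = E_v/2 = 0, [uv,v] = G_u/2 = 0, [vv,u] = F_v - G_u/2 = 0, [vv,v] = G_v/2 = 33
Gamma^u_ij = (G*[ij,u] - F*[ij,v])/(EG - F^2), Gamma^v_ij = (E*[ij,v] - F*[ij,u])/(EG - F^2)
Gamma_uuu = 0, Gamma_uuv = 0, Gamma_uvv = 0, Gamma_vuu = 0, Gamma_vuv = 0, Gamma_vvv = 132/125
d^2u/dtau^2 = -(Gamma_uuu*(-1)^2 + 2*Gamma_uuv*(-1)*(-2) + Gamma_uvv*(-2)^2) = 0
d^2v/dtau^2 = -(Gamma_vuu*(-1)^2 + 2*Gamma_vuv*(-1)*(-2) + Gamma_vvv*(-2)^2) = -528/125


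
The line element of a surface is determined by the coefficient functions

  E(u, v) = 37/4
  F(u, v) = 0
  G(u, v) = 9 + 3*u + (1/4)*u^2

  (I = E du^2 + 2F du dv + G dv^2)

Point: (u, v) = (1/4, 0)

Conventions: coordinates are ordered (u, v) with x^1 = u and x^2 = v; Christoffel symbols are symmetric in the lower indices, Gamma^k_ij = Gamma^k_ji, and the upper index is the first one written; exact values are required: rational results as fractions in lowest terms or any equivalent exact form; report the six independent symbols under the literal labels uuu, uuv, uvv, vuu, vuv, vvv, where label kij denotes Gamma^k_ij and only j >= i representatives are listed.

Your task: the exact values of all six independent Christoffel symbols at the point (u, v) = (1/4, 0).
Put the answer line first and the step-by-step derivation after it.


Answer: Gamma_uuu = 0, Gamma_uuv = 0, Gamma_uvv = -25/148, Gamma_vuu = 0, Gamma_vuv = 4/25, Gamma_vvv = 0

E = 37/4, F = 0, G = 625/64 at the point
E_u = 0, E_v = 0, F_u = 0, F_v = 0, G_u = 25/8, G_v = 0
EG - F^2 = 23125/256;  g^inv = (256/23125) * [[625/64, 0], [0, 37/4]]
first-kind symbols [ij,l] = (1/2)(d_i g_jl + d_j g_il - d_l g_ij): [uu,u] = E_u/2 = 0, [uu,v] = F_u - E_v/2 = 0, [uv,u] = E_v/2 = 0, [uv,v] = G_u/2 = 25/16, [vv,u] = F_v - G_u/2 = -25/16, [vv,v] = G_v/2 = 0
Gamma^u_ij = (G*[ij,u] - F*[ij,v])/(EG - F^2), Gamma^v_ij = (E*[ij,v] - F*[ij,u])/(EG - F^2)


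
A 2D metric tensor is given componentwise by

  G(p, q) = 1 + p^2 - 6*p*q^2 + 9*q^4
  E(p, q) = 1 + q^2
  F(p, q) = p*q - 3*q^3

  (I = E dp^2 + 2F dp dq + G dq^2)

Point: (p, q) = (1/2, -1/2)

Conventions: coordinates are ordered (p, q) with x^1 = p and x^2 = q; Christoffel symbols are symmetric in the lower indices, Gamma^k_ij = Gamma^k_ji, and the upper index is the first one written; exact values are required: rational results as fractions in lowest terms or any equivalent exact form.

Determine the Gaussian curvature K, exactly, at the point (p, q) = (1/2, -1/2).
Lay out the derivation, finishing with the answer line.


E = 5/4, F = 1/8, G = 17/16, EG - F^2 = 21/16 at the point
E_p = 0, E_q = -1, F_p = -1/2, F_q = -7/4, G_p = -1/2, G_q = -3/2
E_qq = 2, F_pq = 1, G_pp = 2
Evaluate Brioschi's two determinant matrices M1, M2 and divide by (EG - F^2)^2.
M1 = [[-E_qq/2 + F_pq - G_pp/2, E_p/2, F_p - E_q/2], [F_q - G_p/2, E, F], [G_q/2, F, G]] = [[-1, 0, 0], [-3/2, 5/4, 1/8], [-3/4, 1/8, 17/16]]; det M1 = -21/16
M2 = [[0, E_q/2, G_p/2], [E_q/2, E, F], [G_p/2, F, G]] = [[0, -1/2, -1/4], [-1/2, 5/4, 1/8], [-1/4, 1/8, 17/16]]; det M2 = -5/16
det M1 - det M2 = -1; K = -1 / (21/16)^2 = -256/441

Answer: K = -256/441


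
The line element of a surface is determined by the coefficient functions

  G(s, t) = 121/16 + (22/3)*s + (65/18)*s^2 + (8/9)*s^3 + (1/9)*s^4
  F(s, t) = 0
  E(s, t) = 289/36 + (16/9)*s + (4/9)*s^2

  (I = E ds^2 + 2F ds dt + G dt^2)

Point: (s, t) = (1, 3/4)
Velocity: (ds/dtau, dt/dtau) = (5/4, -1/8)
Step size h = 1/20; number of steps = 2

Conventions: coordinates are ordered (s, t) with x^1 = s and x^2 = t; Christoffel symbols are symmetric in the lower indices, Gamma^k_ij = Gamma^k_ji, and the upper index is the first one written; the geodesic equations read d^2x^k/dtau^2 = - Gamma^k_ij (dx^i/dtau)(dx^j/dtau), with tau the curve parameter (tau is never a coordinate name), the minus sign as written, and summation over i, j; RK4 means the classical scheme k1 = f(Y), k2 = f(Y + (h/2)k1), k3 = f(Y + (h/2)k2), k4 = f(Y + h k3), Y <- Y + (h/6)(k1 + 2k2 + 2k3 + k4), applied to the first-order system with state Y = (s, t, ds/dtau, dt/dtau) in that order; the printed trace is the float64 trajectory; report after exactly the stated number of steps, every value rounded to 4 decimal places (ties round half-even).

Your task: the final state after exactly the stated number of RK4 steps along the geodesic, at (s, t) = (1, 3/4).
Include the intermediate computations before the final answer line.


f(Y) = (ds/dtau, dt/dtau, -Gamma^s_ij Y'^i Y'^j, -Gamma^t_ij Y'^i Y'^j) with the Gammas evaluated at the stage position; h = 0.050000; intermediate values shown to 6 dp
step 0: s = 1.0000, t = 0.7500, ds/dtau = 1.2500, dt/dtau = -0.1250
step 1:
  k1: at (s, t) = (1.000000, 0.750000), (ds/dtau, dt/dtau) = (1.250000, -0.125000); Gamma_sss = 0.130081, Gamma_sst = 0.000000, Gamma_stt = -0.861789, Gamma_tss = 0.000000, Gamma_tst = 0.452830, Gamma_ttt = 0.000000; k1 = (1.250000, -0.125000, -0.189787, 0.141509)
  k2: at (s, t) = (1.031250, 0.746875), (ds/dtau, dt/dtau) = (1.245255, -0.121462); Gamma_sss = 0.130371, Gamma_sst = 0.000000, Gamma_stt = -0.875993, Gamma_tss = 0.000000, Gamma_tst = 0.451130, Gamma_ttt = 0.000000; k2 = (1.245255, -0.121462, -0.189237, 0.136468)
  k3: at (s, t) = (1.031131, 0.746963), (ds/dtau, dt/dtau) = (1.245269, -0.121588); Gamma_sss = 0.130370, Gamma_sst = 0.000000, Gamma_stt = -0.875939, Gamma_tss = 0.000000, Gamma_tst = 0.451136, Gamma_ttt = 0.000000; k3 = (1.245269, -0.121588, -0.189214, 0.136613)
  k4: at (s, t) = (1.062263, 0.743921), (ds/dtau, dt/dtau) = (1.240539, -0.118169); Gamma_sss = 0.130643, Gamma_sst = 0.000000, Gamma_stt = -0.890165, Gamma_tss = 0.000000, Gamma_tst = 0.449426, Gamma_ttt = 0.000000; k4 = (1.240539, -0.118169, -0.188621, 0.131766)
  Y <- Y + (h/6)(k1 + 2k2 + 2k3 + k4): s = 1.0623, t = 0.7439, ds/dtau = 1.2405, dt/dtau = -0.1182
step 2:
  k1: at (s, t) = (1.062263, 0.743923), (ds/dtau, dt/dtau) = (1.240539, -0.118171); Gamma_sss = 0.130643, Gamma_sst = 0.000000, Gamma_stt = -0.890165, Gamma_tss = 0.000000, Gamma_tst = 0.449426, Gamma_ttt = 0.000000; k1 = (1.240539, -0.118171, -0.188620, 0.131768)
  k2: at (s, t) = (1.093277, 0.740968), (ds/dtau, dt/dtau) = (1.235824, -0.114877); Gamma_sss = 0.130900, Gamma_sst = 0.000000, Gamma_stt = -0.904411, Gamma_tss = 0.000000, Gamma_tst = 0.447705, Gamma_ttt = 0.000000; k2 = (1.235824, -0.114877, -0.187983, 0.127120)
  k3: at (s, t) = (1.093159, 0.741051), (ds/dtau, dt/dtau) = (1.235840, -0.114993); Gamma_sss = 0.130899, Gamma_sst = 0.000000, Gamma_stt = -0.904357, Gamma_tss = 0.000000, Gamma_tst = 0.447712, Gamma_ttt = 0.000000; k3 = (1.235840, -0.114993, -0.187963, 0.127252)
  k4: at (s, t) = (1.124055, 0.738173), (ds/dtau, dt/dtau) = (1.231141, -0.111809); Gamma_sss = 0.131140, Gamma_sst = 0.000000, Gamma_stt = -0.918620, Gamma_tss = 0.000000, Gamma_tst = 0.445984, Gamma_ttt = 0.000000; k4 = (1.231141, -0.111809, -0.187287, 0.122781)
  Y <- Y + (h/6)(k1 + 2k2 + 2k3 + k4): s = 1.1241, t = 0.7382, ds/dtau = 1.2311, dt/dtau = -0.1118

Answer: s = 1.1241, t = 0.7382, ds/dtau = 1.2311, dt/dtau = -0.1118


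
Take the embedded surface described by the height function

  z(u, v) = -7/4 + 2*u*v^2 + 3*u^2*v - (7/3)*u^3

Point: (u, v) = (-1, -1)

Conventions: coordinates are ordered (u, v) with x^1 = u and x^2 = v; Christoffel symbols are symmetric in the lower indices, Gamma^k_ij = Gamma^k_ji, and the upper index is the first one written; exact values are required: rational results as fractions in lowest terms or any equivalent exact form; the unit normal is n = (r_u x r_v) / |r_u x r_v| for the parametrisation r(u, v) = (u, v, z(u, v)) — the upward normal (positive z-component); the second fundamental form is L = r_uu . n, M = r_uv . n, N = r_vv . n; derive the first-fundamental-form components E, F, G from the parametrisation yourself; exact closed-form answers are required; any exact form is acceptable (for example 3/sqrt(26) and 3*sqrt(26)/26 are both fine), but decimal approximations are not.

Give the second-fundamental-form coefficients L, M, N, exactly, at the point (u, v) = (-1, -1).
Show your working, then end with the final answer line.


z_u = 1, z_v = 7, z_uu = 8, z_uv = -10, z_vv = -4
E = 2, F = 7, G = 50; answer radicand W^2 = 51
unnormalised second-form numerators: l = 8, m = -10, n = -4; L = l/sqrt(51), and similarly M = m/sqrt(W^2), N = n/sqrt(W^2)

Answer: L = 8*sqrt(51)/51, M = -10*sqrt(51)/51, N = -4*sqrt(51)/51


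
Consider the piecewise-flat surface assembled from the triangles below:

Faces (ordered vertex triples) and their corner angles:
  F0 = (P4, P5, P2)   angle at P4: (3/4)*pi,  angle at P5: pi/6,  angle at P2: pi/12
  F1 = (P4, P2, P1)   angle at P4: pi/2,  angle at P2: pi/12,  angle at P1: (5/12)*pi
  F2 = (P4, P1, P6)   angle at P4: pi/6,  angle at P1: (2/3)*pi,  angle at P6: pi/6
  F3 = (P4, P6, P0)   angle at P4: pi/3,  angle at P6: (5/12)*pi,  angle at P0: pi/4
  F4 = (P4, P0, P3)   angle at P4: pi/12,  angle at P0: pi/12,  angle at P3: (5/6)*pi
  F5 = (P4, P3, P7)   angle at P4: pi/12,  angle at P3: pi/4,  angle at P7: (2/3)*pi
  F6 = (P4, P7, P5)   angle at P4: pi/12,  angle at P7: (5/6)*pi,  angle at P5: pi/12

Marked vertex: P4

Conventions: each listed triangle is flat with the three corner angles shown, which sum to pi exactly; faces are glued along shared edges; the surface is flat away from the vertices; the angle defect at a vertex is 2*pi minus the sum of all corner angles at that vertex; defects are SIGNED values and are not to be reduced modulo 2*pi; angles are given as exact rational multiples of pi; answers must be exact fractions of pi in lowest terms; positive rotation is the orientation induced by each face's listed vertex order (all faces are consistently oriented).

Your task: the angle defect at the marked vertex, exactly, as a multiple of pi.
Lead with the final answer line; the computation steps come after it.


Answer: defect(P4) = 0

Sum of corner angles at P4: 2*pi
defect = 2*pi - 2*pi


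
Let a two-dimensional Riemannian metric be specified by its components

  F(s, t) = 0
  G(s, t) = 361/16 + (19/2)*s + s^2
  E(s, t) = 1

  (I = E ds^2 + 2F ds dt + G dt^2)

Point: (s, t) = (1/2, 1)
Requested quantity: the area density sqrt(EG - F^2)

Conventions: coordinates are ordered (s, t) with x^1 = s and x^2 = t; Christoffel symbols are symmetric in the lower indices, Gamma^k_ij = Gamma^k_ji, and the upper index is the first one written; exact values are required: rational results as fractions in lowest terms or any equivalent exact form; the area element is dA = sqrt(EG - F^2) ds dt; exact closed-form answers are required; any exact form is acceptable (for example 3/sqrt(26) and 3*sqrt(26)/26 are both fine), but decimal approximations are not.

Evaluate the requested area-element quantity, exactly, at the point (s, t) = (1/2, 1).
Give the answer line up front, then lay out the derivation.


Answer: sqrt(EG - F^2) = 21/4

E = 1, F = 0, G = 441/16; EG - F^2 = 441/16


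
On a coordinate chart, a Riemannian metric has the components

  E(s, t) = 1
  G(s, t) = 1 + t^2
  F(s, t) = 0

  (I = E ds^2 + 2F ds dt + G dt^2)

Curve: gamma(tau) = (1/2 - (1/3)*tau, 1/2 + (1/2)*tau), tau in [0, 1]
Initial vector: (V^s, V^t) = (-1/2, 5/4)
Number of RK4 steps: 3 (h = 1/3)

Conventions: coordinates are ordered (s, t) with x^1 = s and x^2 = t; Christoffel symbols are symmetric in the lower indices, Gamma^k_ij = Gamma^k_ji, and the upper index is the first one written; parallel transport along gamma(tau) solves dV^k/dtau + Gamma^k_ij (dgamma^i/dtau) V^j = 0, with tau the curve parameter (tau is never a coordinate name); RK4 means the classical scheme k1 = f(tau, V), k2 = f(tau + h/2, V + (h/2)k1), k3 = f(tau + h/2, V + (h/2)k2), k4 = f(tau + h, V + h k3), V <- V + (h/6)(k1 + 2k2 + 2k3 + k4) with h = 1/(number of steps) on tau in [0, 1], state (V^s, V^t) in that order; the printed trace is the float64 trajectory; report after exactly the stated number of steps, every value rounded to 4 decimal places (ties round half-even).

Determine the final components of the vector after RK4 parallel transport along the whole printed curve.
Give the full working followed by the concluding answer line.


gamma'(tau) = (-1/3, 1/2); f(tau, V)^k = -Gamma^k_ij(gamma(tau)) gamma'^i(tau) V^j; h = 1/3; intermediate values shown to 6 dp
curve data and Christoffel symbols at the stage parameters:
  tau = 0.000000: gamma = (0.500000, 0.500000), gamma' = (-0.333333, 0.500000); Gamma_sss = 0.000000, Gamma_sst = 0.000000, Gamma_stt = 0.000000, Gamma_tss = 0.000000, Gamma_tst = 0.000000, Gamma_ttt = 0.400000
  tau = 0.166667: gamma = (0.444444, 0.583333), gamma' = (-0.333333, 0.500000); Gamma_sss = 0.000000, Gamma_sst = 0.000000, Gamma_stt = 0.000000, Gamma_tss = 0.000000, Gamma_tst = 0.000000, Gamma_ttt = 0.435233
  tau = 0.333333: gamma = (0.388889, 0.666667), gamma' = (-0.333333, 0.500000); Gamma_sss = 0.000000, Gamma_sst = 0.000000, Gamma_stt = 0.000000, Gamma_tss = 0.000000, Gamma_tst = 0.000000, Gamma_ttt = 0.461538
  tau = 0.500000: gamma = (0.333333, 0.750000), gamma' = (-0.333333, 0.500000); Gamma_sss = 0.000000, Gamma_sst = 0.000000, Gamma_stt = 0.000000, Gamma_tss = 0.000000, Gamma_tst = 0.000000, Gamma_ttt = 0.480000
  tau = 0.666667: gamma = (0.277778, 0.833333), gamma' = (-0.333333, 0.500000); Gamma_sss = 0.000000, Gamma_sst = 0.000000, Gamma_stt = 0.000000, Gamma_tss = 0.000000, Gamma_tst = 0.000000, Gamma_ttt = 0.491803
  tau = 0.833333: gamma = (0.222222, 0.916667), gamma' = (-0.333333, 0.500000); Gamma_sss = 0.000000, Gamma_sst = 0.000000, Gamma_stt = 0.000000, Gamma_tss = 0.000000, Gamma_tst = 0.000000, Gamma_ttt = 0.498113
  tau = 1.000000: gamma = (0.166667, 1.000000), gamma' = (-0.333333, 0.500000); Gamma_sss = 0.000000, Gamma_sst = 0.000000, Gamma_stt = 0.000000, Gamma_tss = 0.000000, Gamma_tst = 0.000000, Gamma_ttt = 0.500000
step 0: V^s = -0.5000, V^t = 1.2500
step 1: k1 = (0.000000, -0.250000), k2 = (0.000000, -0.262953), k3 = (0.000000, -0.262484), k4 = (0.000000, -0.268270); V <- V + (h/6)(k1 + 2k2 + 2k3 + k4): V^s = -0.5000, V^t = 1.1628
step 2: k1 = (0.000000, -0.268344), k2 = (0.000000, -0.268344), k3 = (0.000000, -0.268344), k4 = (0.000000, -0.263945); V <- V + (h/6)(k1 + 2k2 + 2k3 + k4): V^s = -0.5000, V^t = 1.0736
step 3: k1 = (0.000000, -0.264005), k2 = (0.000000, -0.256434), k3 = (0.000000, -0.256748), k4 = (0.000000, -0.247010); V <- V + (h/6)(k1 + 2k2 + 2k3 + k4): V^s = -0.5000, V^t = 0.9882

Answer: V^s = -0.5000, V^t = 0.9882


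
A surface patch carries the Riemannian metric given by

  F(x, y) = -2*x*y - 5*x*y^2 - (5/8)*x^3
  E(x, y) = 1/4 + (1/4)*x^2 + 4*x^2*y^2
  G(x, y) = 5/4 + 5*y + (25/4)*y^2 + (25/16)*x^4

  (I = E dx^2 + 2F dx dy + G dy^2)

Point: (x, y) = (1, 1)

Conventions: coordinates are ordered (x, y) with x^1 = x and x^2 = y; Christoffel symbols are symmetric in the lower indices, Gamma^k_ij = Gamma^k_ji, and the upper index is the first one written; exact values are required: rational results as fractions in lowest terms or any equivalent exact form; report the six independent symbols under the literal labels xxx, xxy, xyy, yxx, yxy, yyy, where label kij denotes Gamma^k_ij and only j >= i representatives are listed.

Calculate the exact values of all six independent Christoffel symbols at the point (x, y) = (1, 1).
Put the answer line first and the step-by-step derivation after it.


Answer: Gamma_xxx = -2458/329, Gamma_xxy = 5125/329, Gamma_xyy = -18685/658, Gamma_yxx = -1634/329, Gamma_yxy = 2852/329, Gamma_yyy = -4861/329

E = 9/2, F = -61/8, G = 225/16 at the point
E_x = 17/2, E_y = 8, F_x = -71/8, F_y = -12, G_x = 25/4, G_y = 35/2
EG - F^2 = 329/64;  g^inv = (64/329) * [[225/16, 61/8], [61/8, 9/2]]
first-kind symbols [ij,l] = (1/2)(d_i g_jl + d_j g_il - d_l g_ij): [xx,x] = E_x/2 = 17/4, [xx,y] = F_x - E_y/2 = -103/8, [xy,x] = E_y/2 = 4, [xy,y] = G_x/2 = 25/8, [yy,x] = F_y - G_x/2 = -121/8, [yy,y] = G_y/2 = 35/4
Gamma^x_ij = (G*[ij,x] - F*[ij,y])/(EG - F^2), Gamma^y_ij = (E*[ij,y] - F*[ij,x])/(EG - F^2)


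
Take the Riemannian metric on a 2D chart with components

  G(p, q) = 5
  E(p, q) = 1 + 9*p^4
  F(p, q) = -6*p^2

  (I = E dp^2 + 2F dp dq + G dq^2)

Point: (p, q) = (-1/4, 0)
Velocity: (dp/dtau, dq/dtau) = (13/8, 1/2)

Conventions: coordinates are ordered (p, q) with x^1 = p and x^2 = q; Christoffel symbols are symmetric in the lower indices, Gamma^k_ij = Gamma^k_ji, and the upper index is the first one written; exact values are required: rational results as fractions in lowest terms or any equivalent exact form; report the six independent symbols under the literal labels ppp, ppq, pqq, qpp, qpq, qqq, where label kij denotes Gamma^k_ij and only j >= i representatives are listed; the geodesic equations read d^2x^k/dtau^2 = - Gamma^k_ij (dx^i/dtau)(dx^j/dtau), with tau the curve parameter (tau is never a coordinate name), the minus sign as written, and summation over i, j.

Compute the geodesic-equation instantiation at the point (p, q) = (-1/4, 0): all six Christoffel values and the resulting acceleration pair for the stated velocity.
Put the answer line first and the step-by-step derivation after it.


Answer: Gamma_ppp = -72/1289, Gamma_ppq = 0, Gamma_pqq = 0, Gamma_qpp = 768/1289, Gamma_qpq = 0, Gamma_qqq = 0; accelerations (d^2p/dtau^2, d^2q/dtau^2) = (1521/10312, -2028/1289)

E = 265/256, F = -3/8, G = 5 at the point
E_p = -9/16, E_q = 0, F_p = 3, F_q = 0, G_p = 0, G_q = 0
EG - F^2 = 1289/256;  g^inv = (256/1289) * [[5, 3/8], [3/8, 265/256]]
first-kind symbols [ij,l] = (1/2)(d_i g_jl + d_j g_il - d_l g_ij): [pp,p] = E_p/2 = -9/32, [pp,q] = F_p - E_q/2 = 3, [pq,p] = E_q/2 = 0, [pq,q] = G_p/2 = 0, [qq,p] = F_q - G_p/2 = 0, [qq,q] = G_q/2 = 0
Gamma^p_ij = (G*[ij,p] - F*[ij,q])/(EG - F^2), Gamma^q_ij = (E*[ij,q] - F*[ij,p])/(EG - F^2)
Gamma_ppp = -72/1289, Gamma_ppq = 0, Gamma_pqq = 0, Gamma_qpp = 768/1289, Gamma_qpq = 0, Gamma_qqq = 0
d^2p/dtau^2 = -(Gamma_ppp*(13/8)^2 + 2*Gamma_ppq*(13/8)*(1/2) + Gamma_pqq*(1/2)^2) = 1521/10312
d^2q/dtau^2 = -(Gamma_qpp*(13/8)^2 + 2*Gamma_qpq*(13/8)*(1/2) + Gamma_qqq*(1/2)^2) = -2028/1289


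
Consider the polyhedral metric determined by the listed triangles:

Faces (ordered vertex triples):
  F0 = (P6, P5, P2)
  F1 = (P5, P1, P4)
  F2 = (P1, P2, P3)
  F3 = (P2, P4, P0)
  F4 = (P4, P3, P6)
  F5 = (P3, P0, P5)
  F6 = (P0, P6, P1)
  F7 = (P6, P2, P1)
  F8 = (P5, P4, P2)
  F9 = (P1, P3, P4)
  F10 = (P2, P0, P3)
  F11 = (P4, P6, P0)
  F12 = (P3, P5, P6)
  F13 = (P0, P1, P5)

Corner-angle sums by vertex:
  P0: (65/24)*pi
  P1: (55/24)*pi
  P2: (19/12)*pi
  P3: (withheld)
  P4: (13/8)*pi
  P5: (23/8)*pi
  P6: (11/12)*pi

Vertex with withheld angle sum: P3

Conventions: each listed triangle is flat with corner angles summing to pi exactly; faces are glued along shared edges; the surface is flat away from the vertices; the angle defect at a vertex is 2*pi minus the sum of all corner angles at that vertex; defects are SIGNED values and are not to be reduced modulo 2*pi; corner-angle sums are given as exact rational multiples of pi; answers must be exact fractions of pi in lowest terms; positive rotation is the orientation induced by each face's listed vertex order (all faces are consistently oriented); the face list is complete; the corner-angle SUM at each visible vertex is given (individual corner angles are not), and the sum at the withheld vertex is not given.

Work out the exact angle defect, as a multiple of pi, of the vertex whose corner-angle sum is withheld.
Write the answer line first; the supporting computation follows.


Answer: defect(P3) = 0

V = 7, E = 21, F = 14; chi = V - E + F = 0
Gauss-Bonnet: total defect = 2*pi*chi = 0; visible defects sum to 0


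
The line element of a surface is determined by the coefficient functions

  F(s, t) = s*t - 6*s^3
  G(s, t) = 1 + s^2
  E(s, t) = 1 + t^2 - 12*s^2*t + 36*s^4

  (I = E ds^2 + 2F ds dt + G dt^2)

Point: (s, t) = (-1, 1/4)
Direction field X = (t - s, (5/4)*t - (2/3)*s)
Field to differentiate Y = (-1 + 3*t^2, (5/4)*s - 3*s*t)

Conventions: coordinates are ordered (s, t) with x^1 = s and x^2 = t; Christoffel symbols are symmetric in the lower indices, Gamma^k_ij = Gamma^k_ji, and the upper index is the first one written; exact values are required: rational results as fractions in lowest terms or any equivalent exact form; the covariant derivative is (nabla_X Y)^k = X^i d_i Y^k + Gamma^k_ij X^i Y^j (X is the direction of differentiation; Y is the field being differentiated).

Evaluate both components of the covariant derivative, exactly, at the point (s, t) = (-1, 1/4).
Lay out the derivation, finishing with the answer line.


E = 545/16, F = 23/4, G = 2 at the point
E_s = -138, E_t = -23/2, F_s = -71/4, F_t = -1, G_s = -2, G_t = 0
EG - F^2 = 561/16;  g^inv = (16/561) * [[2, -23/4], [-23/4, 545/16]]
first-kind symbols [ij,l] = (1/2)(d_i g_jl + d_j g_il - d_l g_ij): [ss,s] = E_s/2 = -69, [ss,t] = F_s - E_t/2 = -12, [st,s] = E_t/2 = -23/4, [st,t] = G_s/2 = -1, [tt,s] = F_t - G_s/2 = 0, [tt,t] = G_t/2 = 0
Gamma^s_ij = (G*[ij,s] - F*[ij,t])/(EG - F^2), Gamma^t_ij = (E*[ij,t] - F*[ij,s])/(EG - F^2)
Gamma_sss = -368/187, Gamma_sst = -92/561, Gamma_stt = 0, Gamma_tss = -64/187, Gamma_tst = -16/561, Gamma_ttt = 0
X = (5/4, 47/48), Y = (-13/16, -1/2) at the point

Answer: (nabla_X Y)^s = 398575/107712, (nabla_X Y)^t = 53191/13464


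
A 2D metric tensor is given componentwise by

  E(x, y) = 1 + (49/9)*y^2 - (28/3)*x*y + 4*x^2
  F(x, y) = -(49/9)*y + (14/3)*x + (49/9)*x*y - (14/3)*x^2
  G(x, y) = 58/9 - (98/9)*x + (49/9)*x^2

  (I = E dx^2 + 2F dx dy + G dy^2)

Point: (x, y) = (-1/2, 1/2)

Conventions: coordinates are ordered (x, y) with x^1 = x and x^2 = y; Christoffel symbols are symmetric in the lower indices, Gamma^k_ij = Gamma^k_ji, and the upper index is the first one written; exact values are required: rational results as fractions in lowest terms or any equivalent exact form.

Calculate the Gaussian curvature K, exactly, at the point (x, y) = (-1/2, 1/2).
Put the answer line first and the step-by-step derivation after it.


Answer: K = -1764/104329

E = 205/36, F = -91/12, G = 53/4, EG - F^2 = 323/18 at the point
E_x = -26/3, E_y = 91/9, F_x = 217/18, F_y = -49/6, G_x = -49/3, G_y = 0
E_yy = 98/9, F_xy = 49/9, G_xx = 98/9
The intrinsic route: Brioschi's K = (det M1 - det M2)/(EG - F^2)^2.
M1 = [[-E_yy/2 + F_xy - G_xx/2, E_x/2, F_x - E_y/2], [F_y - G_x/2, E, F], [G_y/2, F, G]] = [[-49/9, -13/3, 7], [0, 205/36, -91/12], [0, -91/12, 53/4]]; det M1 = -15827/162
M2 = [[0, E_y/2, G_x/2], [E_y/2, E, F], [G_x/2, F, G]] = [[0, 91/18, -49/6], [91/18, 205/36, -91/12], [-49/6, -91/12, 53/4]]; det M2 = -14945/162
det M1 - det M2 = -49/9; K = -49/9 / (323/18)^2 = -1764/104329


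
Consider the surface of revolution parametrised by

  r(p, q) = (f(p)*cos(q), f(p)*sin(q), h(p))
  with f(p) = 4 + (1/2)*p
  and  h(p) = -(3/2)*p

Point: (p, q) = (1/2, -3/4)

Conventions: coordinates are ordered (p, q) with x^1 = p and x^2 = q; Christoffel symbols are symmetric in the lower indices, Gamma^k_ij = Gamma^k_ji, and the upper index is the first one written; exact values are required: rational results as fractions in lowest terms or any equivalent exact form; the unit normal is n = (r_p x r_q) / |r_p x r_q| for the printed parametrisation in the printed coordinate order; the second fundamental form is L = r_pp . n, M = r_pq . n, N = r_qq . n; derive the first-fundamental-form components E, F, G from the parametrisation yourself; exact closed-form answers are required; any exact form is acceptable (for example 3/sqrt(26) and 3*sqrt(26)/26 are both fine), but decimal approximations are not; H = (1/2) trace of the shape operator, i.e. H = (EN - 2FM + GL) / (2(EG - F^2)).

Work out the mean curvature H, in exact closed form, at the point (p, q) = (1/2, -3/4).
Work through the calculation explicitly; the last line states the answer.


f = 17/4, f' = 1/2, f'' = 0, h' = -3/2, h'' = 0
E = 5/2, F = 0, G = 289/16; answer radicand W^2 = 5/2
unnormalised second-form numerators: l = 0, m = 0, n = -51/8; L = l/sqrt(5/2), and similarly M = m/sqrt(W^2), N = n/sqrt(W^2)
H = (E*n - 2*F*m + G*l) / (2*(EG - F^2)*sqrt(W^2)); E*n - 2*F*m + G*l = -255/16, EG - F^2 = 1445/32, so H = (-3/17)/sqrt(5/2)

Answer: H = -3*sqrt(10)/85


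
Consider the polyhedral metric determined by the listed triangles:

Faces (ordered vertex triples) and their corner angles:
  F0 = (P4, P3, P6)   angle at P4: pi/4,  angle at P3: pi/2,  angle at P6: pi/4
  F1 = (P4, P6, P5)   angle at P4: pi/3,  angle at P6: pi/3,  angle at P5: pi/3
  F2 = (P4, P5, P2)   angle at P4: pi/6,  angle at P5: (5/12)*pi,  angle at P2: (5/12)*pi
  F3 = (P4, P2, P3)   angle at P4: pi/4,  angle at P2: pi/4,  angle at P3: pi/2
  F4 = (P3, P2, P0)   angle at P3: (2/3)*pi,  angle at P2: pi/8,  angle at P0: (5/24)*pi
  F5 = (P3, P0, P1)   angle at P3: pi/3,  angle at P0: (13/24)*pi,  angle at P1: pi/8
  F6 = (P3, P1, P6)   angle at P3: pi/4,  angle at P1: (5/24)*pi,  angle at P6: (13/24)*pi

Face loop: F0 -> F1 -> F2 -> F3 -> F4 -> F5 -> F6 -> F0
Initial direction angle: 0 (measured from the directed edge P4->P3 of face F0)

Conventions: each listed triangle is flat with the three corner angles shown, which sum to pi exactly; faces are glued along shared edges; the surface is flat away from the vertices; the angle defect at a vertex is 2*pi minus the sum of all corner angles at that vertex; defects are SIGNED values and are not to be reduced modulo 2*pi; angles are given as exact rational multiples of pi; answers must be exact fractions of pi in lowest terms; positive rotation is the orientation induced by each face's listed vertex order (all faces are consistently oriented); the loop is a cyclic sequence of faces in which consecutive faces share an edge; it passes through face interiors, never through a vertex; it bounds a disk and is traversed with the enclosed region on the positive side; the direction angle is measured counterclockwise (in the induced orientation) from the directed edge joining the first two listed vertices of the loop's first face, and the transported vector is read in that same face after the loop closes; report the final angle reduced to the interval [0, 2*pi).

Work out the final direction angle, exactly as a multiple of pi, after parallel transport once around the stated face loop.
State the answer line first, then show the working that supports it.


Answer: final direction angle = (3/4)*pi

enclosed vertex P3: corner angles sum to (9/4)*pi, defect = 2*pi - (9/4)*pi = -pi/4
enclosed vertex P4: corner angles sum to pi, defect = 2*pi - pi = pi
final direction = starting direction + enclosed defect total, reduced mod 2*pi (induced orientation)
final angle = 0 + (3/4)*pi = (3/4)*pi (mod 2*pi)


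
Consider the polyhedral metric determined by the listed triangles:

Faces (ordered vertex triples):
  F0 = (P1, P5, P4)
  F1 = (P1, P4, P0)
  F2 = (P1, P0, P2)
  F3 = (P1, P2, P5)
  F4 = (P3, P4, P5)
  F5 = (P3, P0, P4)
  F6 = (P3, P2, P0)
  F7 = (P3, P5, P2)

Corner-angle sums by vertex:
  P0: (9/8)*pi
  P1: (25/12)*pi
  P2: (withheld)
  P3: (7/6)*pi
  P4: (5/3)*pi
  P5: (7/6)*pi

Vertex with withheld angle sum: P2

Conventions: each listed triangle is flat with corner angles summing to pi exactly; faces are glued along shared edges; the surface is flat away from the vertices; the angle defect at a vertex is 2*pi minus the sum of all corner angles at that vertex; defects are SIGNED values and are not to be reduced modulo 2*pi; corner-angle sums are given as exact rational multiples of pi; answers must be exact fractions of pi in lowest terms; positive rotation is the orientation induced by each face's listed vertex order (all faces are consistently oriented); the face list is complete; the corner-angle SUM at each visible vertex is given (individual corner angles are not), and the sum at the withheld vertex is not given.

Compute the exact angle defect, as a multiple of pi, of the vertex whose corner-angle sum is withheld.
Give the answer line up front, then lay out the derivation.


Answer: defect(P2) = (29/24)*pi

V = 6, E = 12, F = 8; chi = V - E + F = 2
Gauss-Bonnet: total defect = 2*pi*chi = 4*pi; visible defects sum to (67/24)*pi


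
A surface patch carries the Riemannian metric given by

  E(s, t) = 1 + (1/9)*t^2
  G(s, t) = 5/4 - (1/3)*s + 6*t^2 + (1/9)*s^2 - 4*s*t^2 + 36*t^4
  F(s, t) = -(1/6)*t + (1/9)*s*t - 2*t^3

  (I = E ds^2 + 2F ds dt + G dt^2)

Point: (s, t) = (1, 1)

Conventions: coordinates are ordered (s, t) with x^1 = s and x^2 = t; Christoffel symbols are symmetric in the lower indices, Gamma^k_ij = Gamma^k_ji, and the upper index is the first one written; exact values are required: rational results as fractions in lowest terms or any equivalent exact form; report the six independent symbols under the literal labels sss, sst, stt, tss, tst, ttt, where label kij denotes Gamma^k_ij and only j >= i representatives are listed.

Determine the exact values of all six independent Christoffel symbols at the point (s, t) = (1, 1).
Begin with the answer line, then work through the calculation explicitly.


Answer: Gamma_sss = 0, Gamma_sst = 4/1409, Gamma_stt = -144/1409, Gamma_tss = 0, Gamma_tst = -74/1409, Gamma_ttt = 2664/1409

E = 10/9, F = -37/18, G = 1405/36 at the point
E_s = 0, E_t = 2/9, F_s = 1/9, F_t = -109/18, G_s = -37/9, G_t = 148
EG - F^2 = 1409/36;  g^inv = (36/1409) * [[1405/36, 37/18], [37/18, 10/9]]
first-kind symbols [ij,l] = (1/2)(d_i g_jl + d_j g_il - d_l g_ij): [ss,s] = E_s/2 = 0, [ss,t] = F_s - E_t/2 = 0, [st,s] = E_t/2 = 1/9, [st,t] = G_s/2 = -37/18, [tt,s] = F_t - G_s/2 = -4, [tt,t] = G_t/2 = 74
Gamma^s_ij = (G*[ij,s] - F*[ij,t])/(EG - F^2), Gamma^t_ij = (E*[ij,t] - F*[ij,s])/(EG - F^2)


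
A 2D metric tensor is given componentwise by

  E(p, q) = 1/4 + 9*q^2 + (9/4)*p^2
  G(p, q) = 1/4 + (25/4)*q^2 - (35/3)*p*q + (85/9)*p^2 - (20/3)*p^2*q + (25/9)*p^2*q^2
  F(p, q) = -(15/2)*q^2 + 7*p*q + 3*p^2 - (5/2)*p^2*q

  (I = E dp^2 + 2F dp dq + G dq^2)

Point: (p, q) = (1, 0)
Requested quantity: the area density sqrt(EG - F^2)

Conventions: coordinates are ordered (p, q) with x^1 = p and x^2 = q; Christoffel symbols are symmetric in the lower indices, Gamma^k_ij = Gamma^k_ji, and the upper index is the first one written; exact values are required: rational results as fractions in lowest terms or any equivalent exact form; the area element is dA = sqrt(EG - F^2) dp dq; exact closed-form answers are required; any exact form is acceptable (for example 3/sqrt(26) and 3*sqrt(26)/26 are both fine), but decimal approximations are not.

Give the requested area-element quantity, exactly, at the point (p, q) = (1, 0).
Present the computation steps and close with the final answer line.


E = 5/2, F = 3, G = 349/36; EG - F^2 = 1097/72

Answer: sqrt(EG - F^2) = sqrt(2194)/12


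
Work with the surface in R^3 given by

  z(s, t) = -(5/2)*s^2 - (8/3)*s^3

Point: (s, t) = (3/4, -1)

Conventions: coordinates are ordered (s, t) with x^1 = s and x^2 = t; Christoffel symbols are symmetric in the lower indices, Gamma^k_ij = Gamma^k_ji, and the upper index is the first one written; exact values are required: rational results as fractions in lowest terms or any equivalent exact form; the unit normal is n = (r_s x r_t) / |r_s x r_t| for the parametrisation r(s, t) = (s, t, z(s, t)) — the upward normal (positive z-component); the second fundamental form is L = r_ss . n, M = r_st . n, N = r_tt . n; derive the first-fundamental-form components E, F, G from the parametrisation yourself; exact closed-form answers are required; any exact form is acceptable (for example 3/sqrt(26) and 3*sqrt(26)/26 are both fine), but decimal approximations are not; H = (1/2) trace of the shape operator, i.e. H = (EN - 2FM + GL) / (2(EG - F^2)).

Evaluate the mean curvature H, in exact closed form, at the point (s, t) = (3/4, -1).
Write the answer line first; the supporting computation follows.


Answer: H = -32*sqrt(1105)/71825

z_s = -33/4, z_t = 0, z_ss = -17, z_st = 0, z_tt = 0
E = 1105/16, F = 0, G = 1; answer radicand W^2 = 1105/16
unnormalised second-form numerators: l = -17, m = 0, n = 0; L = l/sqrt(1105/16), and similarly M = m/sqrt(W^2), N = n/sqrt(W^2)
H = (E*n - 2*F*m + G*l) / (2*(EG - F^2)*sqrt(W^2)); E*n - 2*F*m + G*l = -17, EG - F^2 = 1105/16, so H = (-8/65)/sqrt(1105/16)


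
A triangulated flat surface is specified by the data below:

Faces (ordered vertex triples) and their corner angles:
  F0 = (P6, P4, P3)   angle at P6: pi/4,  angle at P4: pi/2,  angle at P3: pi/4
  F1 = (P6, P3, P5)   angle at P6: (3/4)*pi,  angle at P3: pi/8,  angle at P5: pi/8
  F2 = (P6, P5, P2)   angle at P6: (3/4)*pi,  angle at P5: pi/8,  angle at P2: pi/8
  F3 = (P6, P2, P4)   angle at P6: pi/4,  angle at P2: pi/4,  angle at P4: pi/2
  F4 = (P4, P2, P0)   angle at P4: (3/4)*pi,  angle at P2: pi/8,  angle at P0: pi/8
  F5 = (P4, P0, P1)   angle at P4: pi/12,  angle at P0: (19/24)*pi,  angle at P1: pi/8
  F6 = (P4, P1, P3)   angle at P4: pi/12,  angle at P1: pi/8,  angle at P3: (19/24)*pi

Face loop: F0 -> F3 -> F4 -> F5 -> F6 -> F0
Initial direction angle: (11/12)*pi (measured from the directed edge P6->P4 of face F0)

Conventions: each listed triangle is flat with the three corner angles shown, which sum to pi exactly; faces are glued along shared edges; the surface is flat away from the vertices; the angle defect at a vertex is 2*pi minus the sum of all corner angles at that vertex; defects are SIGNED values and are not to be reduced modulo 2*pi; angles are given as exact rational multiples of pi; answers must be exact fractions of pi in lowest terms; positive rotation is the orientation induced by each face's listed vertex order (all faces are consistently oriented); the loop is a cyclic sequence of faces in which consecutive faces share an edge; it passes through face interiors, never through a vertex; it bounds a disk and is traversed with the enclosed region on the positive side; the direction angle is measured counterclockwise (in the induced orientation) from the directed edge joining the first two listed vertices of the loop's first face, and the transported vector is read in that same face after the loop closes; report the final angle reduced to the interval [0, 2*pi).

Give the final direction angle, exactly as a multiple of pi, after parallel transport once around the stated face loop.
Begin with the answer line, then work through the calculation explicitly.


Answer: final direction angle = pi

enclosed vertex P4: corner angles sum to (23/12)*pi, defect = 2*pi - (23/12)*pi = pi/12
the rotation equals the total enclosed defect, so the final angle is initial + defects (mod 2*pi)
final angle = (11/12)*pi + pi/12 = pi (mod 2*pi)


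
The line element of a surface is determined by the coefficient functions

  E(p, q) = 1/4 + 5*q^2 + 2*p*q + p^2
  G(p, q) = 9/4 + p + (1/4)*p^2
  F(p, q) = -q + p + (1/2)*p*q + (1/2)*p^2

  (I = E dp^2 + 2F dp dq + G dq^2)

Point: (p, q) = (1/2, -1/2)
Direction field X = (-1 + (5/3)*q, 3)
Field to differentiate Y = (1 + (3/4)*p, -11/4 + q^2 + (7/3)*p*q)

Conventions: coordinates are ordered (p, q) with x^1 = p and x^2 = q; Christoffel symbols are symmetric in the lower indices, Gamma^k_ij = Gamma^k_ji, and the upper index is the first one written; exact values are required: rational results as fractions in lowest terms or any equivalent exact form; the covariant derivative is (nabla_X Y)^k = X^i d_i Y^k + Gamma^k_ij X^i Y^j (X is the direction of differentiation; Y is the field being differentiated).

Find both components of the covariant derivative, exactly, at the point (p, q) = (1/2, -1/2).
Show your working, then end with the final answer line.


E = 5/4, F = 1, G = 45/16 at the point
E_p = 0, E_q = -4, F_p = 5/4, F_q = -3/4, G_p = 5/4, G_q = 0
EG - F^2 = 161/64;  g^inv = (64/161) * [[45/16, -1], [-1, 5/4]]
first-kind symbols [ij,l] = (1/2)(d_i g_jl + d_j g_il - d_l g_ij): [pp,p] = E_p/2 = 0, [pp,q] = F_p - E_q/2 = 13/4, [pq,p] = E_q/2 = -2, [pq,q] = G_p/2 = 5/8, [qq,p] = F_q - G_p/2 = -11/8, [qq,q] = G_q/2 = 0
Gamma^p_ij = (G*[ij,p] - F*[ij,q])/(EG - F^2), Gamma^q_ij = (E*[ij,q] - F*[ij,p])/(EG - F^2)
Gamma_ppp = -208/161, Gamma_ppq = -400/161, Gamma_pqq = -495/322, Gamma_qpp = 260/161, Gamma_qpq = 178/161, Gamma_qqq = 88/161
X = (-11/6, 3), Y = (11/8, -37/12) at the point

Answer: (nabla_X Y)^p = -11869/1449, (nabla_X Y)^q = 6263/1449
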